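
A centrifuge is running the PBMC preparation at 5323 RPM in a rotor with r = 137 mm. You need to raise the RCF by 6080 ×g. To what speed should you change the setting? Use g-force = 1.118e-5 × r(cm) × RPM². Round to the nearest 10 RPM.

r = 137 mm = 13.7 cm
Current RCF = 1.118 × 10⁻⁵ × 13.7 × (5323)² = 1.118 × 10⁻⁵ × 13.7 × 28,334,329 ≈ 4,339.9 × g
Target RCF = 4,339.9 + 6,080 = 10,419.9 × g
N² = 10,419.9 / (15.3166 × 10⁻⁵) = 68,030,111
N ≈ √68,030,111 ≈ 8,248.0

≈ 8250 RPM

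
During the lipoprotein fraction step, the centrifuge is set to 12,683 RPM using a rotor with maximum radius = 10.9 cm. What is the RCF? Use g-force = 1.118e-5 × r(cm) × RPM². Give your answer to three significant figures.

≈ 19600 g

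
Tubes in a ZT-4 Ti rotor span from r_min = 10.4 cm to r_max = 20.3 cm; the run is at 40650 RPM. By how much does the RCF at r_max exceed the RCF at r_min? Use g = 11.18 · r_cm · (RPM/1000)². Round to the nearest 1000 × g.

ΔRCF = 11.18 × (r_max − r_min) × (N/1000)² = 11.18 × 9.9 × 1,652.4225 ≈ 182,893.4

183000 g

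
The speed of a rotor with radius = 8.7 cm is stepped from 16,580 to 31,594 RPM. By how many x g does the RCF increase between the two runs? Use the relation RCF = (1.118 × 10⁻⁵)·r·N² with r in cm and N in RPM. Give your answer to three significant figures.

70400 x g

RCF₁ = 1.118 × 10⁻⁵ × 8.7 × (16580)² = 1.118 × 10⁻⁵ × 8.7 × 274,896,400 ≈ 26,738.1 × g
RCF₂ = 1.118 × 10⁻⁵ × 8.7 × (31594)² = 1.118 × 10⁻⁵ × 8.7 × 998,180,836 ≈ 97,089.1 × g
Increase = 97,089.1 − 26,738.1 = 70,351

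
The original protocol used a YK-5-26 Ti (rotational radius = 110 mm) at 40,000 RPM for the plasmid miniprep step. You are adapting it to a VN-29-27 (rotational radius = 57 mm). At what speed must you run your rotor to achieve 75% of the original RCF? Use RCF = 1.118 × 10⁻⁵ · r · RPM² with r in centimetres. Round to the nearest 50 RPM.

48100 RPM

Original rotor: r = 110 mm = 11.0 cm
RCF = 1.118 × 10⁻⁵ × r × N²
RCF_original = 1.118 × 10⁻⁵ × 11 × (40000)² = 1.118 × 10⁻⁵ × 11 × 1,600,000,000 ≈ 196,768 × g
Target RCF = 0.75 × 196,768 ≈ 147,576 × g
Your rotor: r = 57 mm = 5.7 cm
147,576 = 1.118 × 10⁻⁵ × 5.7 × N²
N² = 147,576 / (6.3726 × 10⁻⁵) = 2,315,789,474
N ≈ √2,315,789,474 ≈ 48,122.7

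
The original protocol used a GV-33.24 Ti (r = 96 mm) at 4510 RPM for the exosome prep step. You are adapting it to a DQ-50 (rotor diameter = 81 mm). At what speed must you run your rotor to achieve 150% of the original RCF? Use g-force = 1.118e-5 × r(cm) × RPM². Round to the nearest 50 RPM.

≈ 8500 RPM

Original rotor: r = 96 mm = 9.6 cm
RCF_original = 1.118 × 10⁻⁵ × 9.6 × (4510)² = 1.118 × 10⁻⁵ × 9.6 × 20,340,100 ≈ 2,183.1 × g
Target RCF = 1.5 × 2,183.1 ≈ 3,274.6 × g
Your rotor: r = 81 mm / 2 = 40.5 mm = 4.05 cm
3,274.6 = 1.118 × 10⁻⁵ × 4.05 × N²
N² = 3,274.6 / (4.5279 × 10⁻⁵) = 72,320,502
N ≈ √72,320,502 ≈ 8,504.1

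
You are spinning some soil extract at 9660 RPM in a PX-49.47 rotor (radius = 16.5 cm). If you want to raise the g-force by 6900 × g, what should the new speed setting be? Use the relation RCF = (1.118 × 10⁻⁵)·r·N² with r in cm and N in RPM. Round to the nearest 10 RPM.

N₂ ≈ 11430 RPM

Current RCF = 1.118 × 10⁻⁵ × 16.5 × (9660)² = 1.118 × 10⁻⁵ × 16.5 × 93,315,600 ≈ 17,213.9 × g
Target RCF = 17,213.9 + 6,900 = 24,113.9 × g
N² = 24,113.9 / (18.447 × 10⁻⁵) = 130,719,900
N ≈ √130,719,900 ≈ 11,433.3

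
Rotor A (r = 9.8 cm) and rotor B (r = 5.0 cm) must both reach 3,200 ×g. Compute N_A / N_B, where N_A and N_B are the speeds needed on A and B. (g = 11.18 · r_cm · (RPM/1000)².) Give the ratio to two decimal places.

At fixed RCF, N ∝ 1/√r, so N_A/N_B = √(r_B/r_A) = √(5.0/9.8) = √0.510204 = 0.7143.

0.71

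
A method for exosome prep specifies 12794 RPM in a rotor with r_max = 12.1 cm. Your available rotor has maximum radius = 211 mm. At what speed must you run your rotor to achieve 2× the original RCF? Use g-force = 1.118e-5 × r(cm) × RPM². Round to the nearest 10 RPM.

13700 RPM

RCF_original = 1.118 × 10⁻⁵ × 12.1 × (12794)² = 1.118 × 10⁻⁵ × 12.1 × 163,686,436 ≈ 22,143.2 × g
Target RCF = 2 × 22,143.2 ≈ 44,286.4 × g
Your rotor: r = 211 mm = 21.1 cm
44,286.4 = 1.118 × 10⁻⁵ × 21.1 × N²
N² = 44,286.4 / (23.5898 × 10⁻⁵) = 187,735,377
N ≈ √187,735,377 ≈ 13,701.7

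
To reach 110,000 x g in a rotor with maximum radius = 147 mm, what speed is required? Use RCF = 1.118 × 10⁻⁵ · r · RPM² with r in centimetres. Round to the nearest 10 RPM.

r = 147 mm = 14.7 cm
110,000 = 1.118 × 10⁻⁵ × 14.7 × N²
N² = 110,000 / (16.4346 × 10⁻⁵) = 669,319,606
N ≈ √669,319,606 ≈ 25,871.2

25870 RPM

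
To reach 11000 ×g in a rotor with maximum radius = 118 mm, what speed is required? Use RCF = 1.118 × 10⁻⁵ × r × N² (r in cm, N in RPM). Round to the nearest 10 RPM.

r = 118 mm = 11.8 cm
11,000 = 1.118 × 10⁻⁵ × 11.8 × N²
N² = 11,000 / (13.1924 × 10⁻⁵) = 83,381,341
N ≈ √83,381,341 ≈ 9,131.3

N ≈ 9130 RPM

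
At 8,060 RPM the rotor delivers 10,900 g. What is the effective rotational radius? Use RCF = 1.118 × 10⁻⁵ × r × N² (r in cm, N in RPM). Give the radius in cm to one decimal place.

10900 = 1.118 × 10⁻⁵ × r × (8060)²
r = 10900 / (1.118 × 10⁻⁵ × 64,963,600) = 10900 / 726.293 ≈ 15.008 cm

15.0 cm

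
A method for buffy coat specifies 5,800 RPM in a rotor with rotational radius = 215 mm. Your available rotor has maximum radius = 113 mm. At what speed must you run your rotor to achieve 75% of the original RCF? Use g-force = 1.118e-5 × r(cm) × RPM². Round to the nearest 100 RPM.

Original rotor: r = 215 mm = 21.5 cm
RCF_original = 1.118 × 10⁻⁵ × 21.5 × (5800)² = 1.118 × 10⁻⁵ × 21.5 × 33,640,000 ≈ 8,086 × g
Target RCF = 0.75 × 8,086 ≈ 6,064.5 × g
Your rotor: r = 113 mm = 11.3 cm
6,064.5 = 1.118 × 10⁻⁵ × 11.3 × N²
N² = 6,064.5 / (12.6334 × 10⁻⁵) = 48,003,704
N ≈ √48,003,704 ≈ 6,928.5

≈ 6900 RPM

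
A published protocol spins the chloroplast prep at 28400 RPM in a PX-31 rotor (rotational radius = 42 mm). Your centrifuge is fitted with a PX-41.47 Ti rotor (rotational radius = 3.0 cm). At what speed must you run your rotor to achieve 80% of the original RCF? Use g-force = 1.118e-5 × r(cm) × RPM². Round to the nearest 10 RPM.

≈ 30060 RPM

Original rotor: r = 42 mm = 4.2 cm
RCF = 1.118 × 10⁻⁵ × r × N²
RCF_original = 1.118 × 10⁻⁵ × 4.2 × (28400)² = 1.118 × 10⁻⁵ × 4.2 × 806,560,000 ≈ 37,872.8 × g
Target RCF = 0.8 × 37,872.8 ≈ 30,298.2 × g
30,298.2 = 1.118 × 10⁻⁵ × 3 × N²
N² = 30,298.2 / (3.354 × 10⁻⁵) = 903,345,259
N ≈ √903,345,259 ≈ 30,055.7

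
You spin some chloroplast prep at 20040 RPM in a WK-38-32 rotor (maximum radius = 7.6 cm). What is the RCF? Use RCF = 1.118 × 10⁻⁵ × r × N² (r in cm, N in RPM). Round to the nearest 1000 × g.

34000 g

RCF = 1.118 × 10⁻⁵ × 7.6 × (20040)² = 1.118 × 10⁻⁵ × 7.6 × 401,601,600 ≈ 34,123.3 × g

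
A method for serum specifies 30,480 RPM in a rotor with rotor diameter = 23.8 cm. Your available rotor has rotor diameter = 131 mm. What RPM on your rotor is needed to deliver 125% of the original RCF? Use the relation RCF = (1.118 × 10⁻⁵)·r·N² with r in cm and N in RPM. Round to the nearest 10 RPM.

Original rotor: r = 23.8 / 2 = 11.9 cm
RCF_original = 1.118 × 10⁻⁵ × 11.9 × (30480)² = 1.118 × 10⁻⁵ × 11.9 × 929,030,400 ≈ 123,600.1 × g
Target RCF = 1.25 × 123,600.1 ≈ 154,500.1 × g
Your rotor: r = 131 mm / 2 = 65.5 mm = 6.55 cm
154,500.1 = 1.118 × 10⁻⁵ × 6.55 × N²
N² = 154,500.1 / (7.3229 × 10⁻⁵) = 2,109,821,246
N ≈ √2,109,821,246 ≈ 45,932.8

≈ 45930 RPM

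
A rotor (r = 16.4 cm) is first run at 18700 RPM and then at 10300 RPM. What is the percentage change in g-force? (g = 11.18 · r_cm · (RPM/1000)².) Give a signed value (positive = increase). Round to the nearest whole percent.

-70%

RCF ∝ N², so the ratio is (10300/18700)² = (0.550802)² = 0.3034.
Change = 0.3034 − 1 = -0.6966 → -69.7%.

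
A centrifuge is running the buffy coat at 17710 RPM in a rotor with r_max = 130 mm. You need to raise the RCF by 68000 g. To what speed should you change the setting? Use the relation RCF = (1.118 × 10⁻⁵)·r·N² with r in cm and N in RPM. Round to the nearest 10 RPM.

27960 RPM

r = 130 mm = 13.0 cm
Current RCF = 1.118 × 10⁻⁵ × 13 × (17710)² = 1.118 × 10⁻⁵ × 13 × 313,644,100 ≈ 45,585 × g
Target RCF = 45,585 + 68,000 = 113,585 × g
N² = 113,585 / (14.534 × 10⁻⁵) = 781,512,316
N ≈ √781,512,316 ≈ 27,955.5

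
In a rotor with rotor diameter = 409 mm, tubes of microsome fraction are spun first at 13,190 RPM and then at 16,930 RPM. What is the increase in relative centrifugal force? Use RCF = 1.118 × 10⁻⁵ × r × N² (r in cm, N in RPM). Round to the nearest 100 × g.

25800 ×g

r = 409 mm / 2 = 204.5 mm = 20.45 cm
RCF₁ = 1.118 × 10⁻⁵ × 20.45 × (13190)² = 1.118 × 10⁻⁵ × 20.45 × 173,976,100 ≈ 39,776.3 × g
RCF₂ = 1.118 × 10⁻⁵ × 20.45 × (16930)² = 1.118 × 10⁻⁵ × 20.45 × 286,624,900 ≈ 65,531.3 × g
Increase = 65,531.3 − 39,776.3 = 25,755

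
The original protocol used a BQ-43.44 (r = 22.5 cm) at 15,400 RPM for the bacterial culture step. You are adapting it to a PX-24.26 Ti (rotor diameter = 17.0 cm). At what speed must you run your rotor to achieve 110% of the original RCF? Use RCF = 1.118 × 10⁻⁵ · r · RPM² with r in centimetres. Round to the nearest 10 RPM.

RCF = 1.118 × 10⁻⁵ × r × N²
RCF_original = 1.118 × 10⁻⁵ × 22.5 × (15400)² = 1.118 × 10⁻⁵ × 22.5 × 237,160,000 ≈ 59,657.6 × g
Target RCF = 1.1 × 59,657.6 ≈ 65,623.4 × g
Your rotor: r = 17.0 / 2 = 8.5 cm
65,623.4 = 1.118 × 10⁻⁵ × 8.5 × N²
N² = 65,623.4 / (9.503 × 10⁻⁵) = 690,554,562
N ≈ √690,554,562 ≈ 26,278.4

26280 RPM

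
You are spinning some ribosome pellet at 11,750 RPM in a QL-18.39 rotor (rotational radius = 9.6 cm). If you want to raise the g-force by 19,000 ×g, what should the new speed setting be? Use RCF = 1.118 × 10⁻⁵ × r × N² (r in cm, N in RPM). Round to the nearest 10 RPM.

N₂ ≈ 17750 RPM

Current RCF = 1.118 × 10⁻⁵ × 9.6 × (11750)² = 1.118 × 10⁻⁵ × 9.6 × 138,062,500 ≈ 14,818 × g
Target RCF = 14,818 + 19,000 = 33,818 × g
N² = 33,818 / (10.7328 × 10⁻⁵) = 315,090,191
N ≈ √315,090,191 ≈ 17,750.8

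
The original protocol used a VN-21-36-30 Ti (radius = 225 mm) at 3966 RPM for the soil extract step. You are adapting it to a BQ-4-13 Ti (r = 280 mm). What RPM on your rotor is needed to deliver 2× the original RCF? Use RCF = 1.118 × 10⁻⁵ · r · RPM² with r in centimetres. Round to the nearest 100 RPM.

≈ 5000 RPM

Original rotor: r = 225 mm = 22.5 cm
RCF_original = 1.118 × 10⁻⁵ × 22.5 × (3966)² = 1.118 × 10⁻⁵ × 22.5 × 15,729,156 ≈ 3,956.7 × g
Target RCF = 2 × 3,956.7 ≈ 7,913.4 × g
Your rotor: r = 280 mm = 28.0 cm
7,913.4 = 1.118 × 10⁻⁵ × 28 × N²
N² = 7,913.4 / (31.304 × 10⁻⁵) = 25,279,198
N ≈ √25,279,198 ≈ 5,027.8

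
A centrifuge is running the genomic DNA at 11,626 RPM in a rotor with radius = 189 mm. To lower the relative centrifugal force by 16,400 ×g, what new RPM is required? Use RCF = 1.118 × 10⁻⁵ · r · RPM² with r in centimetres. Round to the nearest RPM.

r = 189 mm = 18.9 cm
Current RCF = 1.118 × 10⁻⁵ × 18.9 × (11626)² = 1.118 × 10⁻⁵ × 18.9 × 135,163,876 ≈ 28,560.4 × g
Target RCF = 28,560.4 − 16,400 = 12,160.4 × g
N² = 12,160.4 / (21.1302 × 10⁻⁵) = 57,549,858
N ≈ √57,549,858 ≈ 7,586.2

7586 RPM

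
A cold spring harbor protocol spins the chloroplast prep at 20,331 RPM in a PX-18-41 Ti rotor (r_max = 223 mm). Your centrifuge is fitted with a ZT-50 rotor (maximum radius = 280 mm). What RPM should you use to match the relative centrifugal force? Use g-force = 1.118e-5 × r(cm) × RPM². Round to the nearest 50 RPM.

≈ 18150 RPM

Original rotor: r = 223 mm = 22.3 cm
RCF = 1.118 × 10⁻⁵ × r × N²
RCF_original = 1.118 × 10⁻⁵ × 22.3 × (20331)² = 1.118 × 10⁻⁵ × 22.3 × 413,349,561 ≈ 103,053.8 × g
Your rotor: r = 280 mm = 28.0 cm
103,053.8 = 1.118 × 10⁻⁵ × 28 × N²
N² = 103,053.8 / (31.304 × 10⁻⁵) = 329,203,297
N ≈ √329,203,297 ≈ 18,144.0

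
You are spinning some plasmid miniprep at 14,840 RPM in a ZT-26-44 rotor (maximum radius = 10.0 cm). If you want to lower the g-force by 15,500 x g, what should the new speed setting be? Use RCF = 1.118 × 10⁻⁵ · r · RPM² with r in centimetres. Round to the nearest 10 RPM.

9030 RPM

Current RCF = 1.118 × 10⁻⁵ × 10 × (14840)² = 1.118 × 10⁻⁵ × 10 × 220,225,600 ≈ 24,621.2 × g
Target RCF = 24,621.2 − 15,500 = 9,121.2 × g
N² = 9,121.2 / (11.18 × 10⁻⁵) = 81,584,973
N ≈ √81,584,973 ≈ 9,032.4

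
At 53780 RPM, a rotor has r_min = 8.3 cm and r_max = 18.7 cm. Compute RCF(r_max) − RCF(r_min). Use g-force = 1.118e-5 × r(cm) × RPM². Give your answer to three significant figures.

RCF_max = 1.118 × 10⁻⁵ × 18.7 × (53780)² = 1.118 × 10⁻⁵ × 18.7 × 2,892,288,400 ≈ 604,679.2 × g
RCF_min = 1.118 × 10⁻⁵ × 8.3 × (53780)² = 1.118 × 10⁻⁵ × 8.3 × 2,892,288,400 ≈ 268,387 × g
ΔRCF = 604,679.2 − 268,387 = 336,292.2

≈ 336000 × g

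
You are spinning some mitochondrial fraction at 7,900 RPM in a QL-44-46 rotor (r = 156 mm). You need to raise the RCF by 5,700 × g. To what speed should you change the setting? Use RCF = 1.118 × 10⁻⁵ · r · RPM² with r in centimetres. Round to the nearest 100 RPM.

≈ 9800 RPM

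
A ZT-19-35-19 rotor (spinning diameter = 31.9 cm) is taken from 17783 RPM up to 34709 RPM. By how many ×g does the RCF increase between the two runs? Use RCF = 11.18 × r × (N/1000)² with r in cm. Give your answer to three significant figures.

r = 31.9 / 2 = 15.95 cm
RCF₁ = 11.18 × 15.95 × (17.783)² = 11.18 × 15.95 × 316.235089 ≈ 56,391.4 × g
RCF₂ = 11.18 × 15.95 × (34.709)² = 11.18 × 15.95 × 1,204.714681 ≈ 214,825.9 × g
Increase = 214,825.9 − 56,391.4 = 158,434.5

≈ 158000 ×g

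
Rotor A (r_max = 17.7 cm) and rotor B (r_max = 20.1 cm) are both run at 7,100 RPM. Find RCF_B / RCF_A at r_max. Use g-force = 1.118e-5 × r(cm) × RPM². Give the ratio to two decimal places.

1.14

At fixed N, RCF ∝ r, so RCF_B/RCF_A = r_B/r_A = 20.1 / 17.7 = 1.1356.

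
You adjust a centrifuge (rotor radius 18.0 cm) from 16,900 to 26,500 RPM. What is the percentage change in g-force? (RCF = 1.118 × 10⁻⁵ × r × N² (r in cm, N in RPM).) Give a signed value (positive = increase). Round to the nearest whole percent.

+146%

RCF ∝ N², so the ratio is (26500/16900)² = (1.568047)² = 2.4588.
Change = 2.4588 − 1 = +1.4588 → +145.9%.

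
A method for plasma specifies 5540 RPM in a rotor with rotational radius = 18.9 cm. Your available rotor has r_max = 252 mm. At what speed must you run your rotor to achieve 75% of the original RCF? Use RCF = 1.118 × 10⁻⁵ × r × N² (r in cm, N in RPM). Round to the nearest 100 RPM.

≈ 4200 RPM

RCF_original = 1.118 × 10⁻⁵ × 18.9 × (5540)² = 1.118 × 10⁻⁵ × 18.9 × 30,691,600 ≈ 6,485.2 × g
Target RCF = 0.75 × 6,485.2 ≈ 4,863.9 × g
Your rotor: r = 252 mm = 25.2 cm
4,863.9 = 1.118 × 10⁻⁵ × 25.2 × N²
N² = 4,863.9 / (28.1736 × 10⁻⁵) = 17,264,034
N ≈ √17,264,034 ≈ 4,155.0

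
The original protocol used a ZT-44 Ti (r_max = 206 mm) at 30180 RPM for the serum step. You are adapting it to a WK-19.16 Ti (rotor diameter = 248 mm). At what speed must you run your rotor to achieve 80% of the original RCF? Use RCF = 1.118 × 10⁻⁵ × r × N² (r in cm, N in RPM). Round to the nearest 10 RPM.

Original rotor: r = 206 mm = 20.6 cm
RCF_original = 1.118 × 10⁻⁵ × 20.6 × (30180)² = 1.118 × 10⁻⁵ × 20.6 × 910,832,400 ≈ 209,772 × g
Target RCF = 0.8 × 209,772 ≈ 167,817.6 × g
Your rotor: r = 248 mm / 2 = 124 mm = 12.4 cm
167,817.6 = 1.118 × 10⁻⁵ × 12.4 × N²
N² = 167,817.6 / (13.8632 × 10⁻⁵) = 1,210,525,708
N ≈ √1,210,525,708 ≈ 34,792.6

34790 RPM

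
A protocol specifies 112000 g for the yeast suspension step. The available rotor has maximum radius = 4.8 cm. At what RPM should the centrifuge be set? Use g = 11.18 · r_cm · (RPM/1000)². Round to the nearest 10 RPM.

45680 RPM

RCF = 11.18 × r × (N/1000)²
112,000 = 11.18 × 4.8 × (N/1000)²
(N/1000)² = 112,000 / 53.664 = 2087.06
N = 1000 × √2087.06 ≈ 45,684.4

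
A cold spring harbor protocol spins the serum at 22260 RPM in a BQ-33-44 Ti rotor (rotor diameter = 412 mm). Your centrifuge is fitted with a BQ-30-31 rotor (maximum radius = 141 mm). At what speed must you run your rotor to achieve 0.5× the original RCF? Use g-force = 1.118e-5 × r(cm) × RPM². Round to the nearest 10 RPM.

Original rotor: r = 412 mm / 2 = 206 mm = 20.6 cm
RCF = 1.118 × 10⁻⁵ × r × N²
RCF_original = 1.118 × 10⁻⁵ × 20.6 × (22260)² = 1.118 × 10⁻⁵ × 20.6 × 495,507,600 ≈ 114,119.4 × g
Target RCF = 0.5 × 114,119.4 ≈ 57,059.7 × g
Your rotor: r = 141 mm = 14.1 cm
57,059.7 = 1.118 × 10⁻⁵ × 14.1 × N²
N² = 57,059.7 / (15.7638 × 10⁻⁵) = 361,966,658
N ≈ √361,966,658 ≈ 19,025.4

≈ 19030 RPM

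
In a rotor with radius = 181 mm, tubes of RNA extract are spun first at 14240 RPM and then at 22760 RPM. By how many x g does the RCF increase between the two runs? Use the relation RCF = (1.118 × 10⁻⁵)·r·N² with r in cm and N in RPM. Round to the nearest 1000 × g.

≈ 64000 x g

r = 181 mm = 18.1 cm
RCF₁ = 1.118 × 10⁻⁵ × 18.1 × (14240)² = 1.118 × 10⁻⁵ × 18.1 × 202,777,600 ≈ 41,033.7 × g
RCF₂ = 1.118 × 10⁻⁵ × 18.1 × (22760)² = 1.118 × 10⁻⁵ × 18.1 × 518,017,600 ≈ 104,825 × g
Increase = 104,825 − 41,033.7 = 63,791.3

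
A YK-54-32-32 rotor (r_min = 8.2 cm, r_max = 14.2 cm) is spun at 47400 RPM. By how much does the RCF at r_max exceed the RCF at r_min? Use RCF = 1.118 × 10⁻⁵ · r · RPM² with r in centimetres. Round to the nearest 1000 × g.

RCF_max = 1.118 × 10⁻⁵ × 14.2 × (47400)² = 1.118 × 10⁻⁵ × 14.2 × 2,246,760,000 ≈ 356,686.6 × g
RCF_min = 1.118 × 10⁻⁵ × 8.2 × (47400)² = 1.118 × 10⁻⁵ × 8.2 × 2,246,760,000 ≈ 205,974 × g
ΔRCF = 356,686.6 − 205,974 = 150,712.6

151000 × g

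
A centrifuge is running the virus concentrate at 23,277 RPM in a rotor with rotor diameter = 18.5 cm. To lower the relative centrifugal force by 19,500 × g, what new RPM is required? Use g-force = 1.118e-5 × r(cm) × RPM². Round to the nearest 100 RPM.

18800 RPM

r = 18.5 / 2 = 9.25 cm
Current RCF = 1.118 × 10⁻⁵ × 9.25 × (23277)² = 1.118 × 10⁻⁵ × 9.25 × 541,818,729 ≈ 56,032.2 × g
Target RCF = 56,032.2 − 19,500 = 36,532.2 × g
N² = 36,532.2 / (10.3415 × 10⁻⁵) = 353,258,231
N ≈ √353,258,231 ≈ 18,795.2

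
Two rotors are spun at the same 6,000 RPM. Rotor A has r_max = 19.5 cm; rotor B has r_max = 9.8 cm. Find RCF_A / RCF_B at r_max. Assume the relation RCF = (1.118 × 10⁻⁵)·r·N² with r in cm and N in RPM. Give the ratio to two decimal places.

1.99

At fixed N, RCF ∝ r, so RCF_A/RCF_B = r_A/r_B = 19.5 / 9.8 = 1.9898.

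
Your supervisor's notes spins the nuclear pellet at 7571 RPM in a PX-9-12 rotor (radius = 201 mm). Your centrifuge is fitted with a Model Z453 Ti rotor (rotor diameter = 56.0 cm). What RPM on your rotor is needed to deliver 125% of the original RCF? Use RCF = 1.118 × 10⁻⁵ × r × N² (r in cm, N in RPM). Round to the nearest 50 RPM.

≈ 7150 RPM

Original rotor: r = 201 mm = 20.1 cm
RCF_original = 1.118 × 10⁻⁵ × 20.1 × (7571)² = 1.118 × 10⁻⁵ × 20.1 × 57,320,041 ≈ 12,880.8 × g
Target RCF = 1.25 × 12,880.8 ≈ 16,101 × g
Your rotor: r = 56.0 / 2 = 28 cm
16,101 = 1.118 × 10⁻⁵ × 28 × N²
N² = 16,101 / (31.304 × 10⁻⁵) = 51,434,321
N ≈ √51,434,321 ≈ 7,171.8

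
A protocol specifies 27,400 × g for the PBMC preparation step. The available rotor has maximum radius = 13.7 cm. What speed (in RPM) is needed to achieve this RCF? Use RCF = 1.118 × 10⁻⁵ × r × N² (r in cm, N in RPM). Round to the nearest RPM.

13375 RPM

27,400 = 1.118 × 10⁻⁵ × 13.7 × N²
N² = 27,400 / (15.3166 × 10⁻⁵) = 178,890,877
N ≈ √178,890,877 ≈ 13,375.0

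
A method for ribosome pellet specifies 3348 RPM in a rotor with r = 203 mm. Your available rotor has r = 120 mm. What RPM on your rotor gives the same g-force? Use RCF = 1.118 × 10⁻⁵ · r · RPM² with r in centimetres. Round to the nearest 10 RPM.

4350 RPM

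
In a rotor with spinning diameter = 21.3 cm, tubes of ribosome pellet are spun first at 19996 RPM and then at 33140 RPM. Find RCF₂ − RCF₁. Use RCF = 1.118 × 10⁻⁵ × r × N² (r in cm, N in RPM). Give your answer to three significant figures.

83200 ×g

r = 21.3 / 2 = 10.65 cm
RCF₁ = 1.118 × 10⁻⁵ × 10.65 × (19996)² = 1.118 × 10⁻⁵ × 10.65 × 399,840,016 ≈ 47,607.8 × g
RCF₂ = 1.118 × 10⁻⁵ × 10.65 × (33140)² = 1.118 × 10⁻⁵ × 10.65 × 1,098,259,600 ≈ 130,766.5 × g
Increase = 130,766.5 − 47,607.8 = 83,158.7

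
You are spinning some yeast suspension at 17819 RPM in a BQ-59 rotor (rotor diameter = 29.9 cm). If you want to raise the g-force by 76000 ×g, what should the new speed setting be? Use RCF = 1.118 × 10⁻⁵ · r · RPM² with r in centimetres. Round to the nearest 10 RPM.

r = 29.9 / 2 = 14.95 cm
Current RCF = 1.118 × 10⁻⁵ × 14.95 × (17819)² = 1.118 × 10⁻⁵ × 14.95 × 317,516,761 ≈ 53,070.1 × g
Target RCF = 53,070.1 + 76,000 = 129,070.1 × g
N² = 129,070.1 / (16.7141 × 10⁻⁵) = 772,222,854
N ≈ √772,222,854 ≈ 27,788.9

≈ 27790 RPM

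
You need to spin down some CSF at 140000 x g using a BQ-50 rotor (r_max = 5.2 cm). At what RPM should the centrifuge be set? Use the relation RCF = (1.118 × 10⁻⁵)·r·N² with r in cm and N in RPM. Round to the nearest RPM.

N ≈ 49073 RPM

RCF = 1.118 × 10⁻⁵ × r × N²
140,000 = 1.118 × 10⁻⁵ × 5.2 × N²
N² = 140,000 / (5.8136 × 10⁻⁵) = 2,408,146,415
N ≈ √2,408,146,415 ≈ 49,072.9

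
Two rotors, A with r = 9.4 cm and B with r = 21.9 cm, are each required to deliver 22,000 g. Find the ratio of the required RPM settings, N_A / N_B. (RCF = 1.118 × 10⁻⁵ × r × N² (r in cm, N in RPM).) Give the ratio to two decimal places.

At fixed RCF, N ∝ 1/√r, so N_A/N_B = √(r_B/r_A) = √(21.9/9.4) = √2.329787 = 1.5264.

1.53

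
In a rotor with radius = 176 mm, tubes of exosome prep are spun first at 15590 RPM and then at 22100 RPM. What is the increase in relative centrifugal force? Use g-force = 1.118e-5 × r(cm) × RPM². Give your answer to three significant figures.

≈ 48300 ×g

r = 176 mm = 17.6 cm
RCF₁ = 1.118 × 10⁻⁵ × 17.6 × (15590)² = 1.118 × 10⁻⁵ × 17.6 × 243,048,100 ≈ 47,824.1 × g
RCF₂ = 1.118 × 10⁻⁵ × 17.6 × (22100)² = 1.118 × 10⁻⁵ × 17.6 × 488,410,000 ≈ 96,103.5 × g
Increase = 96,103.5 − 47,824.1 = 48,279.4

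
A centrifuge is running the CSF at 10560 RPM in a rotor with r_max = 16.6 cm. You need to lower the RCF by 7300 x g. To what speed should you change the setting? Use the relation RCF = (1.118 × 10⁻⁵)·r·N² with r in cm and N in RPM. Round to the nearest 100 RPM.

N₂ ≈ 8500 RPM

Current RCF = 1.118 × 10⁻⁵ × 16.6 × (10560)² = 1.118 × 10⁻⁵ × 16.6 × 111,513,600 ≈ 20,695.6 × g
Target RCF = 20,695.6 − 7,300 = 13,395.6 × g
N² = 13,395.6 / (18.5588 × 10⁻⁵) = 72,179,236
N ≈ √72,179,236 ≈ 8,495.8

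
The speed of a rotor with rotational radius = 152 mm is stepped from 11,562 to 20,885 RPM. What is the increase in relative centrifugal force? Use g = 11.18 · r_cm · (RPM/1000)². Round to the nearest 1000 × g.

51000 g

r = 152 mm = 15.2 cm
RCF₁ = 11.18 × 15.2 × (11.562)² = 11.18 × 15.2 × 133.679844 ≈ 22,717 × g
RCF₂ = 11.18 × 15.2 × (20.885)² = 11.18 × 15.2 × 436.183225 ≈ 74,123.2 × g
Increase = 74,123.2 − 22,717 = 51,406.2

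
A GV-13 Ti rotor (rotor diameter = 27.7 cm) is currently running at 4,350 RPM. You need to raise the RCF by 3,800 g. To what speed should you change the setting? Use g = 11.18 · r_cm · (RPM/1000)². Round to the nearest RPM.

r = 27.7 / 2 = 13.85 cm
Current RCF = 11.18 × 13.85 × (4.35)² = 11.18 × 13.85 × 18.9225 ≈ 2,930 × g
Target RCF = 2,930 + 3,800 = 6,730 × g
(N/1000)² = 6,730 / 154.843 = 43.46338
N = 1000 × √43.46338 ≈ 6,592.7

≈ 6593 RPM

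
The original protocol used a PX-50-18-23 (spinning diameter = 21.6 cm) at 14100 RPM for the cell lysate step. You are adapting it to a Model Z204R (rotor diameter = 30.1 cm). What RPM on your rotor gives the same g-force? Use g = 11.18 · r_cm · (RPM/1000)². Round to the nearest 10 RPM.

≈ 11940 RPM

Original rotor: r = 21.6 / 2 = 10.8 cm
RCF_original = 11.18 × 10.8 × (14.1)² = 11.18 × 10.8 × 198.81 ≈ 24,005.1 × g
Your rotor: r = 30.1 / 2 = 15.05 cm
24,005.1 = 11.18 × 15.05 × (N/1000)²
(N/1000)² = 24,005.1 / 168.259 = 142.6676
N = 1000 × √142.6676 ≈ 11,944.4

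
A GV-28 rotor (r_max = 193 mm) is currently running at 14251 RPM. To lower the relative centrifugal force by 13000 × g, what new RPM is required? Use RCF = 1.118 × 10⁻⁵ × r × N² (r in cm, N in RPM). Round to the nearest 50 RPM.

r = 193 mm = 19.3 cm
Current RCF = 1.118 × 10⁻⁵ × 19.3 × (14251)² = 1.118 × 10⁻⁵ × 19.3 × 203,091,001 ≈ 43,821.8 × g
Target RCF = 43,821.8 − 13,000 = 30,821.8 × g
N² = 30,821.8 / (21.5774 × 10⁻⁵) = 142,842,975
N ≈ √142,842,975 ≈ 11,951.7

≈ 11950 RPM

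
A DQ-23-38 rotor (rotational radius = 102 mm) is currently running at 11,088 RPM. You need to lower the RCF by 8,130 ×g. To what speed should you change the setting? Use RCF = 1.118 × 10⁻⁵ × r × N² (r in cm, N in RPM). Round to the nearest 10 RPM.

r = 102 mm = 10.2 cm
Current RCF = 1.118 × 10⁻⁵ × 10.2 × (11088)² = 1.118 × 10⁻⁵ × 10.2 × 122,943,744 ≈ 14,020 × g
Target RCF = 14,020 − 8,130 = 5,890 × g
N² = 5,890 / (11.4036 × 10⁻⁵) = 51,650,356
N ≈ √51,650,356 ≈ 7,186.8

≈ 7190 RPM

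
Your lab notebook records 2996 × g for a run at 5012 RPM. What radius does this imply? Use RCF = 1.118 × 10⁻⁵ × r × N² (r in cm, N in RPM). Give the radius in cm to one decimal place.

≈ 10.7 cm

2996 = 1.118 × 10⁻⁵ × r × (5012)²
r = 2996 / (1.118 × 10⁻⁵ × 25,120,144) = 2996 / 280.8432 ≈ 10.668 cm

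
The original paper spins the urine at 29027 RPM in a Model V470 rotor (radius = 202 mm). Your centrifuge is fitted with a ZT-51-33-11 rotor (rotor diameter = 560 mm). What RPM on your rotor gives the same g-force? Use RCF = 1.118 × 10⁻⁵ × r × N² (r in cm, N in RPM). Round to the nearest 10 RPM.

24650 RPM

Original rotor: r = 202 mm = 20.2 cm
RCF = 1.118 × 10⁻⁵ × r × N²
RCF_original = 1.118 × 10⁻⁵ × 20.2 × (29027)² = 1.118 × 10⁻⁵ × 20.2 × 842,566,729 ≈ 190,281.9 × g
Your rotor: r = 560 mm / 2 = 280 mm = 28 cm
190,281.9 = 1.118 × 10⁻⁵ × 28 × N²
N² = 190,281.9 / (31.304 × 10⁻⁵) = 607,851,712
N ≈ √607,851,712 ≈ 24,654.6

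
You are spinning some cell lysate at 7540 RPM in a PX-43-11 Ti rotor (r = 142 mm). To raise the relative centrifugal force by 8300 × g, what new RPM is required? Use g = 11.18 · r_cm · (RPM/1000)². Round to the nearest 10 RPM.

r = 142 mm = 14.2 cm
Current RCF = 11.18 × 14.2 × (7.54)² = 11.18 × 14.2 × 56.8516 ≈ 9,025.5 × g
Target RCF = 9,025.5 + 8,300 = 17,325.5 × g
(N/1000)² = 17,325.5 / 158.756 = 109.1329
N = 1000 × √109.1329 ≈ 10,446.7

N₂ ≈ 10450 RPM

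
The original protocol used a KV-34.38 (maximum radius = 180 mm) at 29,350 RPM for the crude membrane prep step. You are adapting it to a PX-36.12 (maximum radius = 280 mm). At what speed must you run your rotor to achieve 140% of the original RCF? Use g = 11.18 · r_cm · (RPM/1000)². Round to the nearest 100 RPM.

27800 RPM

Original rotor: r = 180 mm = 18.0 cm
RCF_original = 11.18 × 18 × (29.35)² = 11.18 × 18 × 861.4225 ≈ 173,352.7 × g
Target RCF = 1.4 × 173,352.7 ≈ 242,693.8 × g
Your rotor: r = 280 mm = 28.0 cm
242,693.8 = 11.18 × 28 × (N/1000)²
(N/1000)² = 242,693.8 / 313.04 = 775.2805
N = 1000 × √775.2805 ≈ 27,843.9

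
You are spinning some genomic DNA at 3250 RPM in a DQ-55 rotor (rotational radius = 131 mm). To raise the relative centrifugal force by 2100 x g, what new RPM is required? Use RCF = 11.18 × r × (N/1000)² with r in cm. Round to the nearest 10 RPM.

N₂ ≈ 4990 RPM

r = 131 mm = 13.1 cm
Current RCF = 11.18 × 13.1 × (3.25)² = 11.18 × 13.1 × 10.5625 ≈ 1,547 × g
Target RCF = 1,547 + 2,100 = 3,647 × g
(N/1000)² = 3,647 / 146.458 = 24.90134
N = 1000 × √24.90134 ≈ 4,990.1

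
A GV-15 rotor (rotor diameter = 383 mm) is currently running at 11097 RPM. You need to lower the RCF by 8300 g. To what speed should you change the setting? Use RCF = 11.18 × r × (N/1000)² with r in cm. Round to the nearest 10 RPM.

N₂ ≈ 9190 RPM

r = 383 mm / 2 = 191.5 mm = 19.15 cm
Current RCF = 11.18 × 19.15 × (11.097)² = 11.18 × 19.15 × 123.143409 ≈ 26,364.6 × g
Target RCF = 26,364.6 − 8,300 = 18,064.6 × g
(N/1000)² = 18,064.6 / 214.097 = 84.37577
N = 1000 × √84.37577 ≈ 9,185.6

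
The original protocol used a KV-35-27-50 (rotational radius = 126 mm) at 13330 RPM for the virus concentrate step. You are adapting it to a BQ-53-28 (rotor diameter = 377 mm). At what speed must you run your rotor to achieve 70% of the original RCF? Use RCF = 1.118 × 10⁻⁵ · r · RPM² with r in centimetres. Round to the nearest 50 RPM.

9100 RPM

Original rotor: r = 126 mm = 12.6 cm
RCF_original = 1.118 × 10⁻⁵ × 12.6 × (13330)² = 1.118 × 10⁻⁵ × 12.6 × 177,688,900 ≈ 25,030.7 × g
Target RCF = 0.7 × 25,030.7 ≈ 17,521.5 × g
Your rotor: r = 377 mm / 2 = 188.5 mm = 18.85 cm
17,521.5 = 1.118 × 10⁻⁵ × 18.85 × N²
N² = 17,521.5 / (21.0743 × 10⁻⁵) = 83,141,552
N ≈ √83,141,552 ≈ 9,118.2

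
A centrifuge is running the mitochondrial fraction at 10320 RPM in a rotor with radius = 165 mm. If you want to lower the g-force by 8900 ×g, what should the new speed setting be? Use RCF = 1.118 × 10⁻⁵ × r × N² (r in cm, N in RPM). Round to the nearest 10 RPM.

7630 RPM

r = 165 mm = 16.5 cm
Current RCF = 1.118 × 10⁻⁵ × 16.5 × (10320)² = 1.118 × 10⁻⁵ × 16.5 × 106,502,400 ≈ 19,646.5 × g
Target RCF = 19,646.5 − 8,900 = 10,746.5 × g
N² = 10,746.5 / (18.447 × 10⁻⁵) = 58,256,085
N ≈ √58,256,085 ≈ 7,632.6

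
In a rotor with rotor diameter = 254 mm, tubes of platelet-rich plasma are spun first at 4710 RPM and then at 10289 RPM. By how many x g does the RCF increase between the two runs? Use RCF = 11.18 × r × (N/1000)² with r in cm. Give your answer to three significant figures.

≈ 11900 x g

r = 254 mm / 2 = 127 mm = 12.7 cm
RCF₁ = 11.18 × 12.7 × (4.71)² = 11.18 × 12.7 × 22.1841 ≈ 3,149.8 × g
RCF₂ = 11.18 × 12.7 × (10.289)² = 11.18 × 12.7 × 105.863521 ≈ 15,031.1 × g
Increase = 15,031.1 − 3,149.8 = 11,881.3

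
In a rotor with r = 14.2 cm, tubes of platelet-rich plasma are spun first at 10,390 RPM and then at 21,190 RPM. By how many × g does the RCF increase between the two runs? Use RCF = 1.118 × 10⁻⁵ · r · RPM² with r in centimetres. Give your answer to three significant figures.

≈ 54100 × g

RCF₁ = 1.118 × 10⁻⁵ × 14.2 × (10390)² = 1.118 × 10⁻⁵ × 14.2 × 107,952,100 ≈ 17,138 × g
RCF₂ = 1.118 × 10⁻⁵ × 14.2 × (21190)² = 1.118 × 10⁻⁵ × 14.2 × 449,016,100 ≈ 71,284 × g
Increase = 71,284 − 17,138 = 54,146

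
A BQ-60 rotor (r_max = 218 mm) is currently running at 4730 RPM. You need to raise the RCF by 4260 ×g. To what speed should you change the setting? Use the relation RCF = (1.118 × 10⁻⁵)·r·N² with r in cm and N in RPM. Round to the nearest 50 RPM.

N₂ ≈ 6300 RPM

r = 218 mm = 21.8 cm
Current RCF = 1.118 × 10⁻⁵ × 21.8 × (4730)² = 1.118 × 10⁻⁵ × 21.8 × 22,372,900 ≈ 5,452.8 × g
Target RCF = 5,452.8 + 4,260 = 9,712.8 × g
N² = 9,712.8 / (24.3724 × 10⁻⁵) = 39,851,635
N ≈ √39,851,635 ≈ 6,312.8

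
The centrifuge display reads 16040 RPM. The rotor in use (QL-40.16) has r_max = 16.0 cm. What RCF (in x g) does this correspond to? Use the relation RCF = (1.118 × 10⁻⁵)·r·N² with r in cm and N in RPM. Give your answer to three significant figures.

≈ 46000 x g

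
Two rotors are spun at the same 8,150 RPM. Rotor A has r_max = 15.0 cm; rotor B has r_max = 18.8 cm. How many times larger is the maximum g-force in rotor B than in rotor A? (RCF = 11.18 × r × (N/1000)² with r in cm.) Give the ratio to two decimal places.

At fixed N, RCF ∝ r, so RCF_B/RCF_A = r_B/r_A = 18.8 / 15.0 = 1.2533.

1.25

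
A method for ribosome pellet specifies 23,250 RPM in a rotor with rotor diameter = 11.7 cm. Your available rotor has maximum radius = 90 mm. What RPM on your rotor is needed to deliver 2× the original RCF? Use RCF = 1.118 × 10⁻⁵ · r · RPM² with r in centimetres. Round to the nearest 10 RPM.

26510 RPM

Original rotor: r = 11.7 / 2 = 5.85 cm
RCF = 1.118 × 10⁻⁵ × r × N²
RCF_original = 1.118 × 10⁻⁵ × 5.85 × (23250)² = 1.118 × 10⁻⁵ × 5.85 × 540,562,500 ≈ 35,354.4 × g
Target RCF = 2 × 35,354.4 ≈ 70,708.8 × g
Your rotor: r = 90 mm = 9.0 cm
70,708.8 = 1.118 × 10⁻⁵ × 9 × N²
N² = 70,708.8 / (10.062 × 10⁻⁵) = 702,731,067
N ≈ √702,731,067 ≈ 26,509.1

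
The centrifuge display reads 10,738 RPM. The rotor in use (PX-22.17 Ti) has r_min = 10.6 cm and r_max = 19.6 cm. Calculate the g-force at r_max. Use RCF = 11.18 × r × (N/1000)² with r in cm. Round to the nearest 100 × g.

Use r_max = 19.6 cm.
RCF = 11.18 × r × (N/1000)²
RCF = 11.18 × 19.6 × (10.738)² = 11.18 × 19.6 × 115.304644 ≈ 25,266.5 × g

RCF ≈ 25300 × g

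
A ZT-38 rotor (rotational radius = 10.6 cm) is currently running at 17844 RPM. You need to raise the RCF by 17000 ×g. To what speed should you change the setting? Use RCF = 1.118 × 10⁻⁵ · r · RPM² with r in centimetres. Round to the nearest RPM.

N₂ ≈ 21491 RPM

Current RCF = 1.118 × 10⁻⁵ × 10.6 × (17844)² = 1.118 × 10⁻⁵ × 10.6 × 318,408,336 ≈ 37,733.9 × g
Target RCF = 37,733.9 + 17,000 = 54,733.9 × g
N² = 54,733.9 / (11.8508 × 10⁻⁵) = 461,858,271
N ≈ √461,858,271 ≈ 21,490.9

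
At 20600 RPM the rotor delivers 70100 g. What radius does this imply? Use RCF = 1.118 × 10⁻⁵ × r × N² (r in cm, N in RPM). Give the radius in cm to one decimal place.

70100 = 1.118 × 10⁻⁵ × r × (20600)²
r = 70100 / (1.118 × 10⁻⁵ × 424,360,000) = 70100 / 4744.345 ≈ 14.775 cm

≈ 14.8 cm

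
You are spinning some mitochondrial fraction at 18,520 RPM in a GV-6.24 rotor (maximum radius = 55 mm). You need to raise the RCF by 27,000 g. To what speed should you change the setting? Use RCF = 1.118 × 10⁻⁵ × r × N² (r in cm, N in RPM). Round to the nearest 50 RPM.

N₂ ≈ 27950 RPM

r = 55 mm = 5.5 cm
Current RCF = 1.118 × 10⁻⁵ × 5.5 × (18520)² = 1.118 × 10⁻⁵ × 5.5 × 342,990,400 ≈ 21,090.5 × g
Target RCF = 21,090.5 + 27,000 = 48,090.5 × g
N² = 48,090.5 / (6.149 × 10⁻⁵) = 782,086,518
N ≈ √782,086,518 ≈ 27,965.8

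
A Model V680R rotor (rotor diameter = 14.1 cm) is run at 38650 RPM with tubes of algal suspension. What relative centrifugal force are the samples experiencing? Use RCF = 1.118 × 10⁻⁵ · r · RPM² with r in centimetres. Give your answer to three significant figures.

r = 14.1 / 2 = 7.05 cm
RCF = 1.118 × 10⁻⁵ × r × N²
RCF = 1.118 × 10⁻⁵ × 7.05 × (38650)² = 1.118 × 10⁻⁵ × 7.05 × 1,493,822,500 ≈ 117,741.6 × g

≈ 118000 x g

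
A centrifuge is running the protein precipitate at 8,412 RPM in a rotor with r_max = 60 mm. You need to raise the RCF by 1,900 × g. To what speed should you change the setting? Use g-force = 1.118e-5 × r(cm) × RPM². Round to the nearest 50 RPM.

N₂ ≈ 9950 RPM

r = 60 mm = 6.0 cm
Current RCF = 1.118 × 10⁻⁵ × 6 × (8412)² = 1.118 × 10⁻⁵ × 6 × 70,761,744 ≈ 4,746.7 × g
Target RCF = 4,746.7 + 1,900 = 6,646.7 × g
N² = 6,646.7 / (6.708 × 10⁻⁵) = 99,086,166
N ≈ √99,086,166 ≈ 9,954.2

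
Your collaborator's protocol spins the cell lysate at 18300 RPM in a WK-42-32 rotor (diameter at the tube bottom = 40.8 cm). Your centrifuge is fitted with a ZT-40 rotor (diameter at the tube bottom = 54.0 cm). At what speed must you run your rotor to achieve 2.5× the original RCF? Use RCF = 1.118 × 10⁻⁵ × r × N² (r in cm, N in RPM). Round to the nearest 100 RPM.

≈ 25200 RPM

Original rotor: r = 40.8 / 2 = 20.4 cm
RCF_original = 1.118 × 10⁻⁵ × 20.4 × (18300)² = 1.118 × 10⁻⁵ × 20.4 × 334,890,000 ≈ 76,379 × g
Target RCF = 2.5 × 76,379 ≈ 190,947.5 × g
Your rotor: r = 54.0 / 2 = 27 cm
190,947.5 = 1.118 × 10⁻⁵ × 27 × N²
N² = 190,947.5 / (30.186 × 10⁻⁵) = 632,569,734
N ≈ √632,569,734 ≈ 25,150.9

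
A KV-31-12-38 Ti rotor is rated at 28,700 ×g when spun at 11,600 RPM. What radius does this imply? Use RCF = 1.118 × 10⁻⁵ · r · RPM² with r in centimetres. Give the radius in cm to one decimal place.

19.1 cm

RCF = 1.118 × 10⁻⁵ × r × N²
28700 = 1.118 × 10⁻⁵ × r × (11600)²
r = 28700 / (1.118 × 10⁻⁵ × 134,560,000) = 28700 / 1504.381 ≈ 19.078 cm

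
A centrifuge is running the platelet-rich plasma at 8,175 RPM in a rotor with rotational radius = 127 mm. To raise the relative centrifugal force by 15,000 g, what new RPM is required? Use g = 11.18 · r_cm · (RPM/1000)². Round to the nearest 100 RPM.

r = 127 mm = 12.7 cm
Current RCF = 11.18 × 12.7 × (8.175)² = 11.18 × 12.7 × 66.830625 ≈ 9,489 × g
Target RCF = 9,489 + 15,000 = 24,489 × g
(N/1000)² = 24,489 / 141.986 = 172.4748
N = 1000 × √172.4748 ≈ 13,133.0

N₂ ≈ 13100 RPM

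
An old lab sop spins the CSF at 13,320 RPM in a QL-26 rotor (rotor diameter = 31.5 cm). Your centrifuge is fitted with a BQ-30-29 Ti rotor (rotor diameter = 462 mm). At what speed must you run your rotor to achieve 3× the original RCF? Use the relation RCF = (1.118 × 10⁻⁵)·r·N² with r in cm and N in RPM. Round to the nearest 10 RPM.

Original rotor: r = 31.5 / 2 = 15.75 cm
RCF = 1.118 × 10⁻⁵ × r × N²
RCF_original = 1.118 × 10⁻⁵ × 15.75 × (13320)² = 1.118 × 10⁻⁵ × 15.75 × 177,422,400 ≈ 31,241.4 × g
Target RCF = 3 × 31,241.4 ≈ 93,724.2 × g
Your rotor: r = 462 mm / 2 = 231 mm = 23.1 cm
93,724.2 = 1.118 × 10⁻⁵ × 23.1 × N²
N² = 93,724.2 / (25.8258 × 10⁻⁵) = 362,909,184
N ≈ √362,909,184 ≈ 19,050.2

19050 RPM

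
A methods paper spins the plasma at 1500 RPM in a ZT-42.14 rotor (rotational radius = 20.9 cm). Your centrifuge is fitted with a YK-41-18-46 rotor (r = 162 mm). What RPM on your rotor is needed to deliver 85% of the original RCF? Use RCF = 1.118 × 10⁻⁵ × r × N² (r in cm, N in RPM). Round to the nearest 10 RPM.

RCF_original = 1.118 × 10⁻⁵ × 20.9 × (1500)² = 1.118 × 10⁻⁵ × 20.9 × 2,250,000 ≈ 525.7 × g
Target RCF = 0.85 × 525.7 ≈ 446.8 × g
Your rotor: r = 162 mm = 16.2 cm
446.8 = 1.118 × 10⁻⁵ × 16.2 × N²
N² = 446.8 / (18.1116 × 10⁻⁵) = 2,466,927
N ≈ √2,466,927 ≈ 1,570.6

1570 RPM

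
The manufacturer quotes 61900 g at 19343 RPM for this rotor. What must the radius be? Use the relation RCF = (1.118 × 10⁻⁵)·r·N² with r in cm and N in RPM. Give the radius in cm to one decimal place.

14.8 cm

RCF = 1.118 × 10⁻⁵ × r × N²
61900 = 1.118 × 10⁻⁵ × r × (19343)²
r = 61900 / (1.118 × 10⁻⁵ × 374,151,649) = 61900 / 4183.015 ≈ 14.798 cm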